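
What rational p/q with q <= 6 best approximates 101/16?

19/3

Expand x = 101/16 as a continued fraction with the Euclidean algorithm:
  101 = 6*16 + 5, so a_0 = 6.
  16 = 3*5 + 1, so a_1 = 3.
  5 = 5*1 + 0, so a_2 = 5.
so x = [6; 3, 5].
Convergents (p_i = a_i*p_{i-1} + p_{i-2}, q_i = a_i*q_{i-1} + q_{i-2} with p_{-2}=0, p_{-1}=1, q_{-2}=1, q_{-1}=0), until the denominator exceeds 6:
  i=0: a_0=6, p_0 = 6*1 + 0 = 6, q_0 = 6*0 + 1 = 1.
  i=1: a_1=3, p_1 = 3*6 + 1 = 19, q_1 = 3*1 + 0 = 3.
  i=2: a_2=5, p_2 = 5*19 + 6 = 101, q_2 = 5*3 + 1 = 16.
q_2 = 16 > 6, so the last convergent with denominator <= 6 is p_1/q_1 = 19/3.
The closest fraction with denominator <= 6 is either p_1/q_1 or the intermediate fraction (k*p_1 + p_0)/(k*q_1 + q_0) with the largest k >= 1 whose denominator stays <= 6; these approach x as k grows, and every other convergent or intermediate fraction in range is farther away.
Largest k: floor((6 - q_0)/q_1) = floor((6 - 1)/3) = 1.
That gives (1*19 + 6)/(1*3 + 1) = 25/4.
Compare the errors: |x - 19/3| = |101*3 - 19*16|/(16*3) = 1/48, and |x - 25/4| = |101*4 - 25*16|/(16*4) = 4/64.
Cross-multiplying, 1*64 = 64 < 192 = 4*48, so 1/48 is smaller: the convergent 19/3 is closer to x than 25/4.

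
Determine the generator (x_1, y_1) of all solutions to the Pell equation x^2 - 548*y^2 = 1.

First expand sqrt(548) as a continued fraction. With x_i = (sqrt(548) + m_i)/d_i and (m_0, d_0) = (0, 1): a_0 = floor(sqrt(548)) = 23, since 23^2 = 529 <= 548 < 576 = 24^2.
Iterate m_{i+1} = d_i*a_i - m_i, d_{i+1} = (548 - m_{i+1}^2)/d_i, a_{i+1} = floor((a_0 + m_{i+1})/d_{i+1}):
  m_1 = 1*23 - 0 = 23, d_1 = (548 - 23^2)/1 = 19/1 = 19, a_1 = floor((23 + 23)/19) = 2.
  m_2 = 19*2 - 23 = 15, d_2 = (548 - 15^2)/19 = 323/19 = 17, a_2 = floor((23 + 15)/17) = 2.
  m_3 = 17*2 - 15 = 19, d_3 = (548 - 19^2)/17 = 187/17 = 11, a_3 = floor((23 + 19)/11) = 3.
  m_4 = 11*3 - 19 = 14, d_4 = (548 - 14^2)/11 = 352/11 = 32, a_4 = floor((23 + 14)/32) = 1.
  m_5 = 32*1 - 14 = 18, d_5 = (548 - 18^2)/32 = 224/32 = 7, a_5 = floor((23 + 18)/7) = 5.
  m_6 = 7*5 - 18 = 17, d_6 = (548 - 17^2)/7 = 259/7 = 37, a_6 = floor((23 + 17)/37) = 1.
  m_7 = 37*1 - 17 = 20, d_7 = (548 - 20^2)/37 = 148/37 = 4, a_7 = floor((23 + 20)/4) = 10.
  m_8 = 4*10 - 20 = 20, d_8 = (548 - 20^2)/4 = 148/4 = 37, a_8 = floor((23 + 20)/37) = 1.
  m_9 = 37*1 - 20 = 17, d_9 = (548 - 17^2)/37 = 259/37 = 7, a_9 = floor((23 + 17)/7) = 5.
  m_10 = 7*5 - 17 = 18, d_10 = (548 - 18^2)/7 = 224/7 = 32, a_10 = floor((23 + 18)/32) = 1.
  m_11 = 32*1 - 18 = 14, d_11 = (548 - 14^2)/32 = 352/32 = 11, a_11 = floor((23 + 14)/11) = 3.
  m_12 = 11*3 - 14 = 19, d_12 = (548 - 19^2)/11 = 187/11 = 17, a_12 = floor((23 + 19)/17) = 2.
  m_13 = 17*2 - 19 = 15, d_13 = (548 - 15^2)/17 = 323/17 = 19, a_13 = floor((23 + 15)/19) = 2.
  m_14 = 19*2 - 15 = 23, d_14 = (548 - 23^2)/19 = 19/19 = 1, a_14 = floor((23 + 23)/1) = 46.
  m_15 = 1*46 - 23 = 23, d_15 = (548 - 23^2)/1 = 19/1 = 19: (m_15, d_15) = (m_1, d_1) = (23, 19), so from here the quotients repeat a_1, ..., a_14; the period length is 14.
So sqrt(548) = [23; (2, 2, 3, 1, 5, 1, 10, 1, 5, 1, 3, 2, 2, 46)] with period length k = 14.
k is even, so the fundamental solution of x^2 - 548y^2 = 1 is (p_{k-1}, q_{k-1}) = (p_13, q_13); compute convergents through index 13.
Convergents (p_i = a_i*p_{i-1} + p_{i-2}, q_i = a_i*q_{i-1} + q_{i-2} with p_{-2}=0, p_{-1}=1, q_{-2}=1, q_{-1}=0):
  i=0: a_0=23, p_0 = 23*1 + 0 = 23, q_0 = 23*0 + 1 = 1.
  i=1: a_1=2, p_1 = 2*23 + 1 = 47, q_1 = 2*1 + 0 = 2.
  i=2: a_2=2, p_2 = 2*47 + 23 = 117, q_2 = 2*2 + 1 = 5.
  i=3: a_3=3, p_3 = 3*117 + 47 = 398, q_3 = 3*5 + 2 = 17.
  i=4: a_4=1, p_4 = 1*398 + 117 = 515, q_4 = 1*17 + 5 = 22.
  i=5: a_5=5, p_5 = 5*515 + 398 = 2973, q_5 = 5*22 + 17 = 127.
  i=6: a_6=1, p_6 = 1*2973 + 515 = 3488, q_6 = 1*127 + 22 = 149.
  i=7: a_7=10, p_7 = 10*3488 + 2973 = 37853, q_7 = 10*149 + 127 = 1617.
  i=8: a_8=1, p_8 = 1*37853 + 3488 = 41341, q_8 = 1*1617 + 149 = 1766.
  i=9: a_9=5, p_9 = 5*41341 + 37853 = 244558, q_9 = 5*1766 + 1617 = 10447.
  i=10: a_10=1, p_10 = 1*244558 + 41341 = 285899, q_10 = 1*10447 + 1766 = 12213.
  i=11: a_11=3, p_11 = 3*285899 + 244558 = 1102255, q_11 = 3*12213 + 10447 = 47086.
  i=12: a_12=2, p_12 = 2*1102255 + 285899 = 2490409, q_12 = 2*47086 + 12213 = 106385.
  i=13: a_13=2, p_13 = 2*2490409 + 1102255 = 6083073, q_13 = 2*106385 + 47086 = 259856.
Check: 6083073^2 - 548*259856^2 = 37003777123329 - 37003777123328 = 1, so (x, y) = (6083073, 259856) solves the equation, and by the theorem it is the least positive solution.

(x, y) = (6083073, 259856)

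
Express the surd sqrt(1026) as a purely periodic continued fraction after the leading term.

Write x_i = (sqrt(1026) + m_i)/d_i with (m_0, d_0) = (0, 1). a_0 = floor(sqrt(1026)) = 32, since 32^2 = 1024 <= 1026 < 1089 = 33^2.
Iterate m_{i+1} = d_i*a_i - m_i, d_{i+1} = (1026 - m_{i+1}^2)/d_i, a_{i+1} = floor((a_0 + m_{i+1})/d_{i+1}):
  m_1 = 1*32 - 0 = 32, d_1 = (1026 - 32^2)/1 = 2/1 = 2, a_1 = floor((32 + 32)/2) = 32.
  m_2 = 2*32 - 32 = 32, d_2 = (1026 - 32^2)/2 = 2/2 = 1, a_2 = floor((32 + 32)/1) = 64.
  m_3 = 1*64 - 32 = 32, d_3 = (1026 - 32^2)/1 = 2/1 = 2: (m_3, d_3) = (m_1, d_1) = (32, 2), so from here the quotients repeat a_1, a_2; the period length is 2.
Hence the expansion of sqrt(1026) is a_0 = 32 followed by the repeating block 32, 64 (period 2).

[32; (32, 64)]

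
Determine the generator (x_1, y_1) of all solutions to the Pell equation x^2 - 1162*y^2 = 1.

(x, y) = (22616173, 663462)

First expand sqrt(1162) as a continued fraction. With x_i = (sqrt(1162) + m_i)/d_i and (m_0, d_0) = (0, 1): a_0 = floor(sqrt(1162)) = 34, since 34^2 = 1156 <= 1162 < 1225 = 35^2.
Iterate m_{i+1} = d_i*a_i - m_i, d_{i+1} = (1162 - m_{i+1}^2)/d_i, a_{i+1} = floor((a_0 + m_{i+1})/d_{i+1}):
  m_1 = 1*34 - 0 = 34, d_1 = (1162 - 34^2)/1 = 6/1 = 6, a_1 = floor((34 + 34)/6) = 11.
  m_2 = 6*11 - 34 = 32, d_2 = (1162 - 32^2)/6 = 138/6 = 23, a_2 = floor((34 + 32)/23) = 2.
  m_3 = 23*2 - 32 = 14, d_3 = (1162 - 14^2)/23 = 966/23 = 42, a_3 = floor((34 + 14)/42) = 1.
  m_4 = 42*1 - 14 = 28, d_4 = (1162 - 28^2)/42 = 378/42 = 9, a_4 = floor((34 + 28)/9) = 6.
  m_5 = 9*6 - 28 = 26, d_5 = (1162 - 26^2)/9 = 486/9 = 54, a_5 = floor((34 + 26)/54) = 1.
  m_6 = 54*1 - 26 = 28, d_6 = (1162 - 28^2)/54 = 378/54 = 7, a_6 = floor((34 + 28)/7) = 8.
  m_7 = 7*8 - 28 = 28, d_7 = (1162 - 28^2)/7 = 378/7 = 54, a_7 = floor((34 + 28)/54) = 1.
  m_8 = 54*1 - 28 = 26, d_8 = (1162 - 26^2)/54 = 486/54 = 9, a_8 = floor((34 + 26)/9) = 6.
  m_9 = 9*6 - 26 = 28, d_9 = (1162 - 28^2)/9 = 378/9 = 42, a_9 = floor((34 + 28)/42) = 1.
  m_10 = 42*1 - 28 = 14, d_10 = (1162 - 14^2)/42 = 966/42 = 23, a_10 = floor((34 + 14)/23) = 2.
  m_11 = 23*2 - 14 = 32, d_11 = (1162 - 32^2)/23 = 138/23 = 6, a_11 = floor((34 + 32)/6) = 11.
  m_12 = 6*11 - 32 = 34, d_12 = (1162 - 34^2)/6 = 6/6 = 1, a_12 = floor((34 + 34)/1) = 68.
  m_13 = 1*68 - 34 = 34, d_13 = (1162 - 34^2)/1 = 6/1 = 6: (m_13, d_13) = (m_1, d_1) = (34, 6), so from here the quotients repeat a_1, ..., a_12; the period length is 12.
So sqrt(1162) = [34; (11, 2, 1, 6, 1, 8, 1, 6, 1, 2, 11, 68)] with period length k = 12.
k is even, so the fundamental solution of x^2 - 1162y^2 = 1 is (p_{k-1}, q_{k-1}) = (p_11, q_11); compute convergents through index 11.
Convergents (p_i = a_i*p_{i-1} + p_{i-2}, q_i = a_i*q_{i-1} + q_{i-2} with p_{-2}=0, p_{-1}=1, q_{-2}=1, q_{-1}=0):
  i=0: a_0=34, p_0 = 34*1 + 0 = 34, q_0 = 34*0 + 1 = 1.
  i=1: a_1=11, p_1 = 11*34 + 1 = 375, q_1 = 11*1 + 0 = 11.
  i=2: a_2=2, p_2 = 2*375 + 34 = 784, q_2 = 2*11 + 1 = 23.
  i=3: a_3=1, p_3 = 1*784 + 375 = 1159, q_3 = 1*23 + 11 = 34.
  i=4: a_4=6, p_4 = 6*1159 + 784 = 7738, q_4 = 6*34 + 23 = 227.
  i=5: a_5=1, p_5 = 1*7738 + 1159 = 8897, q_5 = 1*227 + 34 = 261.
  i=6: a_6=8, p_6 = 8*8897 + 7738 = 78914, q_6 = 8*261 + 227 = 2315.
  i=7: a_7=1, p_7 = 1*78914 + 8897 = 87811, q_7 = 1*2315 + 261 = 2576.
  i=8: a_8=6, p_8 = 6*87811 + 78914 = 605780, q_8 = 6*2576 + 2315 = 17771.
  i=9: a_9=1, p_9 = 1*605780 + 87811 = 693591, q_9 = 1*17771 + 2576 = 20347.
  i=10: a_10=2, p_10 = 2*693591 + 605780 = 1992962, q_10 = 2*20347 + 17771 = 58465.
  i=11: a_11=11, p_11 = 11*1992962 + 693591 = 22616173, q_11 = 11*58465 + 20347 = 663462.
Check: 22616173^2 - 1162*663462^2 = 511491281165929 - 511491281165928 = 1, so (x, y) = (22616173, 663462) solves the equation, and by the theorem it is the least positive solution.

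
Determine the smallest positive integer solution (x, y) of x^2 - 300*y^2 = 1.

First expand sqrt(300) as a continued fraction. With x_i = (sqrt(300) + m_i)/d_i and (m_0, d_0) = (0, 1): a_0 = floor(sqrt(300)) = 17, since 17^2 = 289 <= 300 < 324 = 18^2.
Iterate m_{i+1} = d_i*a_i - m_i, d_{i+1} = (300 - m_{i+1}^2)/d_i, a_{i+1} = floor((a_0 + m_{i+1})/d_{i+1}):
  m_1 = 1*17 - 0 = 17, d_1 = (300 - 17^2)/1 = 11/1 = 11, a_1 = floor((17 + 17)/11) = 3.
  m_2 = 11*3 - 17 = 16, d_2 = (300 - 16^2)/11 = 44/11 = 4, a_2 = floor((17 + 16)/4) = 8.
  m_3 = 4*8 - 16 = 16, d_3 = (300 - 16^2)/4 = 44/4 = 11, a_3 = floor((17 + 16)/11) = 3.
  m_4 = 11*3 - 16 = 17, d_4 = (300 - 17^2)/11 = 11/11 = 1, a_4 = floor((17 + 17)/1) = 34.
  m_5 = 1*34 - 17 = 17, d_5 = (300 - 17^2)/1 = 11/1 = 11: (m_5, d_5) = (m_1, d_1) = (17, 11), so from here the quotients repeat a_1, ..., a_4; the period length is 4.
So sqrt(300) = [17; (3, 8, 3, 34)] with period length k = 4.
k is even, so the fundamental solution of x^2 - 300y^2 = 1 is (p_{k-1}, q_{k-1}) = (p_3, q_3); compute convergents through index 3.
Convergents (p_i = a_i*p_{i-1} + p_{i-2}, q_i = a_i*q_{i-1} + q_{i-2} with p_{-2}=0, p_{-1}=1, q_{-2}=1, q_{-1}=0):
  i=0: a_0=17, p_0 = 17*1 + 0 = 17, q_0 = 17*0 + 1 = 1.
  i=1: a_1=3, p_1 = 3*17 + 1 = 52, q_1 = 3*1 + 0 = 3.
  i=2: a_2=8, p_2 = 8*52 + 17 = 433, q_2 = 8*3 + 1 = 25.
  i=3: a_3=3, p_3 = 3*433 + 52 = 1351, q_3 = 3*25 + 3 = 78.
Check: 1351^2 - 300*78^2 = 1825201 - 1825200 = 1, so (x, y) = (1351, 78) solves the equation, and by the theorem it is the least positive solution.

(x, y) = (1351, 78)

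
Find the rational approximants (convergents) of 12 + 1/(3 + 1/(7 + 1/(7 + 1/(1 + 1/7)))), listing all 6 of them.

Using the convergent recurrence p_i = a_i*p_{i-1} + p_{i-2}, q_i = a_i*q_{i-1} + q_{i-2} with p_{-2}=0, p_{-1}=1, q_{-2}=1, q_{-1}=0:
  i=0: a_0=12, p_0 = 12*1 + 0 = 12, q_0 = 12*0 + 1 = 1.
  i=1: a_1=3, p_1 = 3*12 + 1 = 37, q_1 = 3*1 + 0 = 3.
  i=2: a_2=7, p_2 = 7*37 + 12 = 271, q_2 = 7*3 + 1 = 22.
  i=3: a_3=7, p_3 = 7*271 + 37 = 1934, q_3 = 7*22 + 3 = 157.
  i=4: a_4=1, p_4 = 1*1934 + 271 = 2205, q_4 = 1*157 + 22 = 179.
  i=5: a_5=7, p_5 = 7*2205 + 1934 = 17369, q_5 = 7*179 + 157 = 1410.

12/1, 37/3, 271/22, 1934/157, 2205/179, 17369/1410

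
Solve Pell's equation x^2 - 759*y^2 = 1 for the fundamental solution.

First expand sqrt(759) as a continued fraction. With x_i = (sqrt(759) + m_i)/d_i and (m_0, d_0) = (0, 1): a_0 = floor(sqrt(759)) = 27, since 27^2 = 729 <= 759 < 784 = 28^2.
Iterate m_{i+1} = d_i*a_i - m_i, d_{i+1} = (759 - m_{i+1}^2)/d_i, a_{i+1} = floor((a_0 + m_{i+1})/d_{i+1}):
  m_1 = 1*27 - 0 = 27, d_1 = (759 - 27^2)/1 = 30/1 = 30, a_1 = floor((27 + 27)/30) = 1.
  m_2 = 30*1 - 27 = 3, d_2 = (759 - 3^2)/30 = 750/30 = 25, a_2 = floor((27 + 3)/25) = 1.
  m_3 = 25*1 - 3 = 22, d_3 = (759 - 22^2)/25 = 275/25 = 11, a_3 = floor((27 + 22)/11) = 4.
  m_4 = 11*4 - 22 = 22, d_4 = (759 - 22^2)/11 = 275/11 = 25, a_4 = floor((27 + 22)/25) = 1.
  m_5 = 25*1 - 22 = 3, d_5 = (759 - 3^2)/25 = 750/25 = 30, a_5 = floor((27 + 3)/30) = 1.
  m_6 = 30*1 - 3 = 27, d_6 = (759 - 27^2)/30 = 30/30 = 1, a_6 = floor((27 + 27)/1) = 54.
  m_7 = 1*54 - 27 = 27, d_7 = (759 - 27^2)/1 = 30/1 = 30: (m_7, d_7) = (m_1, d_1) = (27, 30), so from here the quotients repeat a_1, ..., a_6; the period length is 6.
So sqrt(759) = [27; (1, 1, 4, 1, 1, 54)] with period length k = 6.
k is even, so the fundamental solution of x^2 - 759y^2 = 1 is (p_{k-1}, q_{k-1}) = (p_5, q_5); compute convergents through index 5.
Convergents (p_i = a_i*p_{i-1} + p_{i-2}, q_i = a_i*q_{i-1} + q_{i-2} with p_{-2}=0, p_{-1}=1, q_{-2}=1, q_{-1}=0):
  i=0: a_0=27, p_0 = 27*1 + 0 = 27, q_0 = 27*0 + 1 = 1.
  i=1: a_1=1, p_1 = 1*27 + 1 = 28, q_1 = 1*1 + 0 = 1.
  i=2: a_2=1, p_2 = 1*28 + 27 = 55, q_2 = 1*1 + 1 = 2.
  i=3: a_3=4, p_3 = 4*55 + 28 = 248, q_3 = 4*2 + 1 = 9.
  i=4: a_4=1, p_4 = 1*248 + 55 = 303, q_4 = 1*9 + 2 = 11.
  i=5: a_5=1, p_5 = 1*303 + 248 = 551, q_5 = 1*11 + 9 = 20.
Check: 551^2 - 759*20^2 = 303601 - 303600 = 1, so (x, y) = (551, 20) solves the equation, and by the theorem it is the least positive solution.

(x, y) = (551, 20)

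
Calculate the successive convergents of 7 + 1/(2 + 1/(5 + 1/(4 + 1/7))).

7/1, 15/2, 82/11, 343/46, 2483/333

Using the convergent recurrence p_i = a_i*p_{i-1} + p_{i-2}, q_i = a_i*q_{i-1} + q_{i-2} with p_{-2}=0, p_{-1}=1, q_{-2}=1, q_{-1}=0:
  i=0: a_0=7, p_0 = 7*1 + 0 = 7, q_0 = 7*0 + 1 = 1.
  i=1: a_1=2, p_1 = 2*7 + 1 = 15, q_1 = 2*1 + 0 = 2.
  i=2: a_2=5, p_2 = 5*15 + 7 = 82, q_2 = 5*2 + 1 = 11.
  i=3: a_3=4, p_3 = 4*82 + 15 = 343, q_3 = 4*11 + 2 = 46.
  i=4: a_4=7, p_4 = 7*343 + 82 = 2483, q_4 = 7*46 + 11 = 333.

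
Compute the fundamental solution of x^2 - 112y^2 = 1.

First expand sqrt(112) as a continued fraction. With x_i = (sqrt(112) + m_i)/d_i and (m_0, d_0) = (0, 1): a_0 = floor(sqrt(112)) = 10, since 10^2 = 100 <= 112 < 121 = 11^2.
Iterate m_{i+1} = d_i*a_i - m_i, d_{i+1} = (112 - m_{i+1}^2)/d_i, a_{i+1} = floor((a_0 + m_{i+1})/d_{i+1}):
  m_1 = 1*10 - 0 = 10, d_1 = (112 - 10^2)/1 = 12/1 = 12, a_1 = floor((10 + 10)/12) = 1.
  m_2 = 12*1 - 10 = 2, d_2 = (112 - 2^2)/12 = 108/12 = 9, a_2 = floor((10 + 2)/9) = 1.
  m_3 = 9*1 - 2 = 7, d_3 = (112 - 7^2)/9 = 63/9 = 7, a_3 = floor((10 + 7)/7) = 2.
  m_4 = 7*2 - 7 = 7, d_4 = (112 - 7^2)/7 = 63/7 = 9, a_4 = floor((10 + 7)/9) = 1.
  m_5 = 9*1 - 7 = 2, d_5 = (112 - 2^2)/9 = 108/9 = 12, a_5 = floor((10 + 2)/12) = 1.
  m_6 = 12*1 - 2 = 10, d_6 = (112 - 10^2)/12 = 12/12 = 1, a_6 = floor((10 + 10)/1) = 20.
  m_7 = 1*20 - 10 = 10, d_7 = (112 - 10^2)/1 = 12/1 = 12: (m_7, d_7) = (m_1, d_1) = (10, 12), so from here the quotients repeat a_1, ..., a_6; the period length is 6.
So sqrt(112) = [10; (1, 1, 2, 1, 1, 20)] with period length k = 6.
k is even, so the fundamental solution of x^2 - 112y^2 = 1 is (p_{k-1}, q_{k-1}) = (p_5, q_5); compute convergents through index 5.
Convergents (p_i = a_i*p_{i-1} + p_{i-2}, q_i = a_i*q_{i-1} + q_{i-2} with p_{-2}=0, p_{-1}=1, q_{-2}=1, q_{-1}=0):
  i=0: a_0=10, p_0 = 10*1 + 0 = 10, q_0 = 10*0 + 1 = 1.
  i=1: a_1=1, p_1 = 1*10 + 1 = 11, q_1 = 1*1 + 0 = 1.
  i=2: a_2=1, p_2 = 1*11 + 10 = 21, q_2 = 1*1 + 1 = 2.
  i=3: a_3=2, p_3 = 2*21 + 11 = 53, q_3 = 2*2 + 1 = 5.
  i=4: a_4=1, p_4 = 1*53 + 21 = 74, q_4 = 1*5 + 2 = 7.
  i=5: a_5=1, p_5 = 1*74 + 53 = 127, q_5 = 1*7 + 5 = 12.
Check: 127^2 - 112*12^2 = 16129 - 16128 = 1, so (x, y) = (127, 12) solves the equation, and by the theorem it is the least positive solution.

(x, y) = (127, 12)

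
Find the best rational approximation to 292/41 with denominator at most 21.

Expand x = 292/41 as a continued fraction with the Euclidean algorithm:
  292 = 7*41 + 5, so a_0 = 7.
  41 = 8*5 + 1, so a_1 = 8.
  5 = 5*1 + 0, so a_2 = 5.
so x = [7; 8, 5].
Convergents (p_i = a_i*p_{i-1} + p_{i-2}, q_i = a_i*q_{i-1} + q_{i-2} with p_{-2}=0, p_{-1}=1, q_{-2}=1, q_{-1}=0), until the denominator exceeds 21:
  i=0: a_0=7, p_0 = 7*1 + 0 = 7, q_0 = 7*0 + 1 = 1.
  i=1: a_1=8, p_1 = 8*7 + 1 = 57, q_1 = 8*1 + 0 = 8.
  i=2: a_2=5, p_2 = 5*57 + 7 = 292, q_2 = 5*8 + 1 = 41.
q_2 = 41 > 21, so the last convergent with denominator <= 21 is p_1/q_1 = 57/8.
The closest fraction with denominator <= 21 is either p_1/q_1 or the intermediate fraction (k*p_1 + p_0)/(k*q_1 + q_0) with the largest k >= 1 whose denominator stays <= 21; these approach x as k grows, and every other convergent or intermediate fraction in range is farther away.
Largest k: floor((21 - q_0)/q_1) = floor((21 - 1)/8) = 2.
That gives (2*57 + 7)/(2*8 + 1) = 121/17.
Compare the errors: |x - 57/8| = |292*8 - 57*41|/(41*8) = 1/328, and |x - 121/17| = |292*17 - 121*41|/(41*17) = 3/697.
Cross-multiplying, 1*697 = 697 < 984 = 3*328, so 1/328 is smaller: the convergent 57/8 is closer to x than 121/17.

57/8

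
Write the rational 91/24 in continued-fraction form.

Run the Euclidean algorithm on 91 and 24; the successive quotients are the partial quotients a_0, a_1, ... (each step inverts the fractional part left over by the previous one):
  91 = 3*24 + 19, so a_0 = 3.
  24 = 1*19 + 5, so a_1 = 1.
  19 = 3*5 + 4, so a_2 = 3.
  5 = 1*4 + 1, so a_3 = 1.
  4 = 4*1 + 0, so a_4 = 4.
The remainder reaches 0 after 5 divisions, so the expansion has 5 partial quotients, read off in order.

[3; 1, 3, 1, 4]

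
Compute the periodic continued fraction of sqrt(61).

[7; (1, 4, 3, 1, 2, 2, 1, 3, 4, 1, 14)]

Write x_i = (sqrt(61) + m_i)/d_i with (m_0, d_0) = (0, 1). a_0 = floor(sqrt(61)) = 7, since 7^2 = 49 <= 61 < 64 = 8^2.
Iterate m_{i+1} = d_i*a_i - m_i, d_{i+1} = (61 - m_{i+1}^2)/d_i, a_{i+1} = floor((a_0 + m_{i+1})/d_{i+1}):
  m_1 = 1*7 - 0 = 7, d_1 = (61 - 7^2)/1 = 12/1 = 12, a_1 = floor((7 + 7)/12) = 1.
  m_2 = 12*1 - 7 = 5, d_2 = (61 - 5^2)/12 = 36/12 = 3, a_2 = floor((7 + 5)/3) = 4.
  m_3 = 3*4 - 5 = 7, d_3 = (61 - 7^2)/3 = 12/3 = 4, a_3 = floor((7 + 7)/4) = 3.
  m_4 = 4*3 - 7 = 5, d_4 = (61 - 5^2)/4 = 36/4 = 9, a_4 = floor((7 + 5)/9) = 1.
  m_5 = 9*1 - 5 = 4, d_5 = (61 - 4^2)/9 = 45/9 = 5, a_5 = floor((7 + 4)/5) = 2.
  m_6 = 5*2 - 4 = 6, d_6 = (61 - 6^2)/5 = 25/5 = 5, a_6 = floor((7 + 6)/5) = 2.
  m_7 = 5*2 - 6 = 4, d_7 = (61 - 4^2)/5 = 45/5 = 9, a_7 = floor((7 + 4)/9) = 1.
  m_8 = 9*1 - 4 = 5, d_8 = (61 - 5^2)/9 = 36/9 = 4, a_8 = floor((7 + 5)/4) = 3.
  m_9 = 4*3 - 5 = 7, d_9 = (61 - 7^2)/4 = 12/4 = 3, a_9 = floor((7 + 7)/3) = 4.
  m_10 = 3*4 - 7 = 5, d_10 = (61 - 5^2)/3 = 36/3 = 12, a_10 = floor((7 + 5)/12) = 1.
  m_11 = 12*1 - 5 = 7, d_11 = (61 - 7^2)/12 = 12/12 = 1, a_11 = floor((7 + 7)/1) = 14.
  m_12 = 1*14 - 7 = 7, d_12 = (61 - 7^2)/1 = 12/1 = 12: (m_12, d_12) = (m_1, d_1) = (7, 12), so from here the quotients repeat a_1, ..., a_11; the period length is 11.
Hence the expansion of sqrt(61) is a_0 = 7 followed by the repeating block 1, 4, 3, 1, 2, 2, 1, 3, 4, 1, 14 (period 11).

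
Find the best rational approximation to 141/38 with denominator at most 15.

Expand x = 141/38 as a continued fraction with the Euclidean algorithm:
  141 = 3*38 + 27, so a_0 = 3.
  38 = 1*27 + 11, so a_1 = 1.
  27 = 2*11 + 5, so a_2 = 2.
  11 = 2*5 + 1, so a_3 = 2.
  5 = 5*1 + 0, so a_4 = 5.
so x = [3; 1, 2, 2, 5].
Convergents (p_i = a_i*p_{i-1} + p_{i-2}, q_i = a_i*q_{i-1} + q_{i-2} with p_{-2}=0, p_{-1}=1, q_{-2}=1, q_{-1}=0), until the denominator exceeds 15:
  i=0: a_0=3, p_0 = 3*1 + 0 = 3, q_0 = 3*0 + 1 = 1.
  i=1: a_1=1, p_1 = 1*3 + 1 = 4, q_1 = 1*1 + 0 = 1.
  i=2: a_2=2, p_2 = 2*4 + 3 = 11, q_2 = 2*1 + 1 = 3.
  i=3: a_3=2, p_3 = 2*11 + 4 = 26, q_3 = 2*3 + 1 = 7.
  i=4: a_4=5, p_4 = 5*26 + 11 = 141, q_4 = 5*7 + 3 = 38.
q_4 = 38 > 15, so the last convergent with denominator <= 15 is p_3/q_3 = 26/7.
The closest fraction with denominator <= 15 is either p_3/q_3 or the intermediate fraction (k*p_3 + p_2)/(k*q_3 + q_2) with the largest k >= 1 whose denominator stays <= 15; these approach x as k grows, and every other convergent or intermediate fraction in range is farther away.
Largest k: floor((15 - q_2)/q_3) = floor((15 - 3)/7) = 1.
That gives (1*26 + 11)/(1*7 + 3) = 37/10.
Compare the errors: |x - 26/7| = |141*7 - 26*38|/(38*7) = 1/266, and |x - 37/10| = |141*10 - 37*38|/(38*10) = 4/380.
Cross-multiplying, 1*380 = 380 < 1064 = 4*266, so 1/266 is smaller: the convergent 26/7 is closer to x than 37/10.

26/7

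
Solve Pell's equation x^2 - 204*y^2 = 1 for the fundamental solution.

(x, y) = (4999, 350)

First expand sqrt(204) as a continued fraction. With x_i = (sqrt(204) + m_i)/d_i and (m_0, d_0) = (0, 1): a_0 = floor(sqrt(204)) = 14, since 14^2 = 196 <= 204 < 225 = 15^2.
Iterate m_{i+1} = d_i*a_i - m_i, d_{i+1} = (204 - m_{i+1}^2)/d_i, a_{i+1} = floor((a_0 + m_{i+1})/d_{i+1}):
  m_1 = 1*14 - 0 = 14, d_1 = (204 - 14^2)/1 = 8/1 = 8, a_1 = floor((14 + 14)/8) = 3.
  m_2 = 8*3 - 14 = 10, d_2 = (204 - 10^2)/8 = 104/8 = 13, a_2 = floor((14 + 10)/13) = 1.
  m_3 = 13*1 - 10 = 3, d_3 = (204 - 3^2)/13 = 195/13 = 15, a_3 = floor((14 + 3)/15) = 1.
  m_4 = 15*1 - 3 = 12, d_4 = (204 - 12^2)/15 = 60/15 = 4, a_4 = floor((14 + 12)/4) = 6.
  m_5 = 4*6 - 12 = 12, d_5 = (204 - 12^2)/4 = 60/4 = 15, a_5 = floor((14 + 12)/15) = 1.
  m_6 = 15*1 - 12 = 3, d_6 = (204 - 3^2)/15 = 195/15 = 13, a_6 = floor((14 + 3)/13) = 1.
  m_7 = 13*1 - 3 = 10, d_7 = (204 - 10^2)/13 = 104/13 = 8, a_7 = floor((14 + 10)/8) = 3.
  m_8 = 8*3 - 10 = 14, d_8 = (204 - 14^2)/8 = 8/8 = 1, a_8 = floor((14 + 14)/1) = 28.
  m_9 = 1*28 - 14 = 14, d_9 = (204 - 14^2)/1 = 8/1 = 8: (m_9, d_9) = (m_1, d_1) = (14, 8), so from here the quotients repeat a_1, ..., a_8; the period length is 8.
So sqrt(204) = [14; (3, 1, 1, 6, 1, 1, 3, 28)] with period length k = 8.
k is even, so the fundamental solution of x^2 - 204y^2 = 1 is (p_{k-1}, q_{k-1}) = (p_7, q_7); compute convergents through index 7.
Convergents (p_i = a_i*p_{i-1} + p_{i-2}, q_i = a_i*q_{i-1} + q_{i-2} with p_{-2}=0, p_{-1}=1, q_{-2}=1, q_{-1}=0):
  i=0: a_0=14, p_0 = 14*1 + 0 = 14, q_0 = 14*0 + 1 = 1.
  i=1: a_1=3, p_1 = 3*14 + 1 = 43, q_1 = 3*1 + 0 = 3.
  i=2: a_2=1, p_2 = 1*43 + 14 = 57, q_2 = 1*3 + 1 = 4.
  i=3: a_3=1, p_3 = 1*57 + 43 = 100, q_3 = 1*4 + 3 = 7.
  i=4: a_4=6, p_4 = 6*100 + 57 = 657, q_4 = 6*7 + 4 = 46.
  i=5: a_5=1, p_5 = 1*657 + 100 = 757, q_5 = 1*46 + 7 = 53.
  i=6: a_6=1, p_6 = 1*757 + 657 = 1414, q_6 = 1*53 + 46 = 99.
  i=7: a_7=3, p_7 = 3*1414 + 757 = 4999, q_7 = 3*99 + 53 = 350.
Check: 4999^2 - 204*350^2 = 24990001 - 24990000 = 1, so (x, y) = (4999, 350) solves the equation, and by the theorem it is the least positive solution.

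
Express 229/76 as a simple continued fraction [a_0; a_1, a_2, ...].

Run the Euclidean algorithm on 229 and 76; the successive quotients are the partial quotients a_0, a_1, ... (each step inverts the fractional part left over by the previous one):
  229 = 3*76 + 1, so a_0 = 3.
  76 = 76*1 + 0, so a_1 = 76.
The remainder reaches 0 after 2 divisions, so the expansion has 2 partial quotients, read off in order.

[3; 76]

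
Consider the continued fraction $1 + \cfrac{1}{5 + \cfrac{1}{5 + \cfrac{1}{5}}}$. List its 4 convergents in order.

1/1, 6/5, 31/26, 161/135

Using the convergent recurrence p_i = a_i*p_{i-1} + p_{i-2}, q_i = a_i*q_{i-1} + q_{i-2} with p_{-2}=0, p_{-1}=1, q_{-2}=1, q_{-1}=0:
  i=0: a_0=1, p_0 = 1*1 + 0 = 1, q_0 = 1*0 + 1 = 1.
  i=1: a_1=5, p_1 = 5*1 + 1 = 6, q_1 = 5*1 + 0 = 5.
  i=2: a_2=5, p_2 = 5*6 + 1 = 31, q_2 = 5*5 + 1 = 26.
  i=3: a_3=5, p_3 = 5*31 + 6 = 161, q_3 = 5*26 + 5 = 135.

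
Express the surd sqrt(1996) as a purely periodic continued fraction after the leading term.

[44; (1, 2, 10, 1, 5, 22, 5, 1, 10, 2, 1, 88)]

Write x_i = (sqrt(1996) + m_i)/d_i with (m_0, d_0) = (0, 1). a_0 = floor(sqrt(1996)) = 44, since 44^2 = 1936 <= 1996 < 2025 = 45^2.
Iterate m_{i+1} = d_i*a_i - m_i, d_{i+1} = (1996 - m_{i+1}^2)/d_i, a_{i+1} = floor((a_0 + m_{i+1})/d_{i+1}):
  m_1 = 1*44 - 0 = 44, d_1 = (1996 - 44^2)/1 = 60/1 = 60, a_1 = floor((44 + 44)/60) = 1.
  m_2 = 60*1 - 44 = 16, d_2 = (1996 - 16^2)/60 = 1740/60 = 29, a_2 = floor((44 + 16)/29) = 2.
  m_3 = 29*2 - 16 = 42, d_3 = (1996 - 42^2)/29 = 232/29 = 8, a_3 = floor((44 + 42)/8) = 10.
  m_4 = 8*10 - 42 = 38, d_4 = (1996 - 38^2)/8 = 552/8 = 69, a_4 = floor((44 + 38)/69) = 1.
  m_5 = 69*1 - 38 = 31, d_5 = (1996 - 31^2)/69 = 1035/69 = 15, a_5 = floor((44 + 31)/15) = 5.
  m_6 = 15*5 - 31 = 44, d_6 = (1996 - 44^2)/15 = 60/15 = 4, a_6 = floor((44 + 44)/4) = 22.
  m_7 = 4*22 - 44 = 44, d_7 = (1996 - 44^2)/4 = 60/4 = 15, a_7 = floor((44 + 44)/15) = 5.
  m_8 = 15*5 - 44 = 31, d_8 = (1996 - 31^2)/15 = 1035/15 = 69, a_8 = floor((44 + 31)/69) = 1.
  m_9 = 69*1 - 31 = 38, d_9 = (1996 - 38^2)/69 = 552/69 = 8, a_9 = floor((44 + 38)/8) = 10.
  m_10 = 8*10 - 38 = 42, d_10 = (1996 - 42^2)/8 = 232/8 = 29, a_10 = floor((44 + 42)/29) = 2.
  m_11 = 29*2 - 42 = 16, d_11 = (1996 - 16^2)/29 = 1740/29 = 60, a_11 = floor((44 + 16)/60) = 1.
  m_12 = 60*1 - 16 = 44, d_12 = (1996 - 44^2)/60 = 60/60 = 1, a_12 = floor((44 + 44)/1) = 88.
  m_13 = 1*88 - 44 = 44, d_13 = (1996 - 44^2)/1 = 60/1 = 60: (m_13, d_13) = (m_1, d_1) = (44, 60), so from here the quotients repeat a_1, ..., a_12; the period length is 12.
Hence the expansion of sqrt(1996) is a_0 = 44 followed by the repeating block 1, 2, 10, 1, 5, 22, 5, 1, 10, 2, 1, 88 (period 12).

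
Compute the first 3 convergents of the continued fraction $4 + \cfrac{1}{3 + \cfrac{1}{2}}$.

Using the convergent recurrence p_i = a_i*p_{i-1} + p_{i-2}, q_i = a_i*q_{i-1} + q_{i-2} with p_{-2}=0, p_{-1}=1, q_{-2}=1, q_{-1}=0:
  i=0: a_0=4, p_0 = 4*1 + 0 = 4, q_0 = 4*0 + 1 = 1.
  i=1: a_1=3, p_1 = 3*4 + 1 = 13, q_1 = 3*1 + 0 = 3.
  i=2: a_2=2, p_2 = 2*13 + 4 = 30, q_2 = 2*3 + 1 = 7.

4/1, 13/3, 30/7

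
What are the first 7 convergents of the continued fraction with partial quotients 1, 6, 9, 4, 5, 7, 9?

Using the convergent recurrence p_i = a_i*p_{i-1} + p_{i-2}, q_i = a_i*q_{i-1} + q_{i-2} with p_{-2}=0, p_{-1}=1, q_{-2}=1, q_{-1}=0:
  i=0: a_0=1, p_0 = 1*1 + 0 = 1, q_0 = 1*0 + 1 = 1.
  i=1: a_1=6, p_1 = 6*1 + 1 = 7, q_1 = 6*1 + 0 = 6.
  i=2: a_2=9, p_2 = 9*7 + 1 = 64, q_2 = 9*6 + 1 = 55.
  i=3: a_3=4, p_3 = 4*64 + 7 = 263, q_3 = 4*55 + 6 = 226.
  i=4: a_4=5, p_4 = 5*263 + 64 = 1379, q_4 = 5*226 + 55 = 1185.
  i=5: a_5=7, p_5 = 7*1379 + 263 = 9916, q_5 = 7*1185 + 226 = 8521.
  i=6: a_6=9, p_6 = 9*9916 + 1379 = 90623, q_6 = 9*8521 + 1185 = 77874.

1/1, 7/6, 64/55, 263/226, 1379/1185, 9916/8521, 90623/77874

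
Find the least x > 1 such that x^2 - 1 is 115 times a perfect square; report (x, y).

First expand sqrt(115) as a continued fraction. With x_i = (sqrt(115) + m_i)/d_i and (m_0, d_0) = (0, 1): a_0 = floor(sqrt(115)) = 10, since 10^2 = 100 <= 115 < 121 = 11^2.
Iterate m_{i+1} = d_i*a_i - m_i, d_{i+1} = (115 - m_{i+1}^2)/d_i, a_{i+1} = floor((a_0 + m_{i+1})/d_{i+1}):
  m_1 = 1*10 - 0 = 10, d_1 = (115 - 10^2)/1 = 15/1 = 15, a_1 = floor((10 + 10)/15) = 1.
  m_2 = 15*1 - 10 = 5, d_2 = (115 - 5^2)/15 = 90/15 = 6, a_2 = floor((10 + 5)/6) = 2.
  m_3 = 6*2 - 5 = 7, d_3 = (115 - 7^2)/6 = 66/6 = 11, a_3 = floor((10 + 7)/11) = 1.
  m_4 = 11*1 - 7 = 4, d_4 = (115 - 4^2)/11 = 99/11 = 9, a_4 = floor((10 + 4)/9) = 1.
  m_5 = 9*1 - 4 = 5, d_5 = (115 - 5^2)/9 = 90/9 = 10, a_5 = floor((10 + 5)/10) = 1.
  m_6 = 10*1 - 5 = 5, d_6 = (115 - 5^2)/10 = 90/10 = 9, a_6 = floor((10 + 5)/9) = 1.
  m_7 = 9*1 - 5 = 4, d_7 = (115 - 4^2)/9 = 99/9 = 11, a_7 = floor((10 + 4)/11) = 1.
  m_8 = 11*1 - 4 = 7, d_8 = (115 - 7^2)/11 = 66/11 = 6, a_8 = floor((10 + 7)/6) = 2.
  m_9 = 6*2 - 7 = 5, d_9 = (115 - 5^2)/6 = 90/6 = 15, a_9 = floor((10 + 5)/15) = 1.
  m_10 = 15*1 - 5 = 10, d_10 = (115 - 10^2)/15 = 15/15 = 1, a_10 = floor((10 + 10)/1) = 20.
  m_11 = 1*20 - 10 = 10, d_11 = (115 - 10^2)/1 = 15/1 = 15: (m_11, d_11) = (m_1, d_1) = (10, 15), so from here the quotients repeat a_1, ..., a_10; the period length is 10.
So sqrt(115) = [10; (1, 2, 1, 1, 1, 1, 1, 2, 1, 20)] with period length k = 10.
k is even, so the fundamental solution of x^2 - 115y^2 = 1 is (p_{k-1}, q_{k-1}) = (p_9, q_9); compute convergents through index 9.
Convergents (p_i = a_i*p_{i-1} + p_{i-2}, q_i = a_i*q_{i-1} + q_{i-2} with p_{-2}=0, p_{-1}=1, q_{-2}=1, q_{-1}=0):
  i=0: a_0=10, p_0 = 10*1 + 0 = 10, q_0 = 10*0 + 1 = 1.
  i=1: a_1=1, p_1 = 1*10 + 1 = 11, q_1 = 1*1 + 0 = 1.
  i=2: a_2=2, p_2 = 2*11 + 10 = 32, q_2 = 2*1 + 1 = 3.
  i=3: a_3=1, p_3 = 1*32 + 11 = 43, q_3 = 1*3 + 1 = 4.
  i=4: a_4=1, p_4 = 1*43 + 32 = 75, q_4 = 1*4 + 3 = 7.
  i=5: a_5=1, p_5 = 1*75 + 43 = 118, q_5 = 1*7 + 4 = 11.
  i=6: a_6=1, p_6 = 1*118 + 75 = 193, q_6 = 1*11 + 7 = 18.
  i=7: a_7=1, p_7 = 1*193 + 118 = 311, q_7 = 1*18 + 11 = 29.
  i=8: a_8=2, p_8 = 2*311 + 193 = 815, q_8 = 2*29 + 18 = 76.
  i=9: a_9=1, p_9 = 1*815 + 311 = 1126, q_9 = 1*76 + 29 = 105.
Check: 1126^2 - 115*105^2 = 1267876 - 1267875 = 1, so (x, y) = (1126, 105) solves the equation, and by the theorem it is the least positive solution.

(x, y) = (1126, 105)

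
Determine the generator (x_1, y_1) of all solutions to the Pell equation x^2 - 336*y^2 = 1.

(x, y) = (55, 3)

First expand sqrt(336) as a continued fraction. With x_i = (sqrt(336) + m_i)/d_i and (m_0, d_0) = (0, 1): a_0 = floor(sqrt(336)) = 18, since 18^2 = 324 <= 336 < 361 = 19^2.
Iterate m_{i+1} = d_i*a_i - m_i, d_{i+1} = (336 - m_{i+1}^2)/d_i, a_{i+1} = floor((a_0 + m_{i+1})/d_{i+1}):
  m_1 = 1*18 - 0 = 18, d_1 = (336 - 18^2)/1 = 12/1 = 12, a_1 = floor((18 + 18)/12) = 3.
  m_2 = 12*3 - 18 = 18, d_2 = (336 - 18^2)/12 = 12/12 = 1, a_2 = floor((18 + 18)/1) = 36.
  m_3 = 1*36 - 18 = 18, d_3 = (336 - 18^2)/1 = 12/1 = 12: (m_3, d_3) = (m_1, d_1) = (18, 12), so from here the quotients repeat a_1, a_2; the period length is 2.
So sqrt(336) = [18; (3, 36)] with period length k = 2.
k is even, so the fundamental solution of x^2 - 336y^2 = 1 is (p_{k-1}, q_{k-1}) = (p_1, q_1); compute convergents through index 1.
Convergents (p_i = a_i*p_{i-1} + p_{i-2}, q_i = a_i*q_{i-1} + q_{i-2} with p_{-2}=0, p_{-1}=1, q_{-2}=1, q_{-1}=0):
  i=0: a_0=18, p_0 = 18*1 + 0 = 18, q_0 = 18*0 + 1 = 1.
  i=1: a_1=3, p_1 = 3*18 + 1 = 55, q_1 = 3*1 + 0 = 3.
Check: 55^2 - 336*3^2 = 3025 - 3024 = 1, so (x, y) = (55, 3) solves the equation, and by the theorem it is the least positive solution.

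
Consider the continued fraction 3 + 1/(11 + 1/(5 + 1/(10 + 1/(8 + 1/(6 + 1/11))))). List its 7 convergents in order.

3/1, 34/11, 173/56, 1764/571, 14285/4624, 87474/28315, 976499/316089

Using the convergent recurrence p_i = a_i*p_{i-1} + p_{i-2}, q_i = a_i*q_{i-1} + q_{i-2} with p_{-2}=0, p_{-1}=1, q_{-2}=1, q_{-1}=0:
  i=0: a_0=3, p_0 = 3*1 + 0 = 3, q_0 = 3*0 + 1 = 1.
  i=1: a_1=11, p_1 = 11*3 + 1 = 34, q_1 = 11*1 + 0 = 11.
  i=2: a_2=5, p_2 = 5*34 + 3 = 173, q_2 = 5*11 + 1 = 56.
  i=3: a_3=10, p_3 = 10*173 + 34 = 1764, q_3 = 10*56 + 11 = 571.
  i=4: a_4=8, p_4 = 8*1764 + 173 = 14285, q_4 = 8*571 + 56 = 4624.
  i=5: a_5=6, p_5 = 6*14285 + 1764 = 87474, q_5 = 6*4624 + 571 = 28315.
  i=6: a_6=11, p_6 = 11*87474 + 14285 = 976499, q_6 = 11*28315 + 4624 = 316089.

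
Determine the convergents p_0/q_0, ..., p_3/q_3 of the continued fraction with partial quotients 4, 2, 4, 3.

4/1, 9/2, 40/9, 129/29

Using the convergent recurrence p_i = a_i*p_{i-1} + p_{i-2}, q_i = a_i*q_{i-1} + q_{i-2} with p_{-2}=0, p_{-1}=1, q_{-2}=1, q_{-1}=0:
  i=0: a_0=4, p_0 = 4*1 + 0 = 4, q_0 = 4*0 + 1 = 1.
  i=1: a_1=2, p_1 = 2*4 + 1 = 9, q_1 = 2*1 + 0 = 2.
  i=2: a_2=4, p_2 = 4*9 + 4 = 40, q_2 = 4*2 + 1 = 9.
  i=3: a_3=3, p_3 = 3*40 + 9 = 129, q_3 = 3*9 + 2 = 29.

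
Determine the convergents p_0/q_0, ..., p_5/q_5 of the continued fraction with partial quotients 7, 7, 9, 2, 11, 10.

7/1, 50/7, 457/64, 964/135, 11061/1549, 111574/15625

Using the convergent recurrence p_i = a_i*p_{i-1} + p_{i-2}, q_i = a_i*q_{i-1} + q_{i-2} with p_{-2}=0, p_{-1}=1, q_{-2}=1, q_{-1}=0:
  i=0: a_0=7, p_0 = 7*1 + 0 = 7, q_0 = 7*0 + 1 = 1.
  i=1: a_1=7, p_1 = 7*7 + 1 = 50, q_1 = 7*1 + 0 = 7.
  i=2: a_2=9, p_2 = 9*50 + 7 = 457, q_2 = 9*7 + 1 = 64.
  i=3: a_3=2, p_3 = 2*457 + 50 = 964, q_3 = 2*64 + 7 = 135.
  i=4: a_4=11, p_4 = 11*964 + 457 = 11061, q_4 = 11*135 + 64 = 1549.
  i=5: a_5=10, p_5 = 10*11061 + 964 = 111574, q_5 = 10*1549 + 135 = 15625.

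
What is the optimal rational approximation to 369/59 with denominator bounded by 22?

25/4

Expand x = 369/59 as a continued fraction with the Euclidean algorithm:
  369 = 6*59 + 15, so a_0 = 6.
  59 = 3*15 + 14, so a_1 = 3.
  15 = 1*14 + 1, so a_2 = 1.
  14 = 14*1 + 0, so a_3 = 14.
so x = [6; 3, 1, 14].
Convergents (p_i = a_i*p_{i-1} + p_{i-2}, q_i = a_i*q_{i-1} + q_{i-2} with p_{-2}=0, p_{-1}=1, q_{-2}=1, q_{-1}=0), until the denominator exceeds 22:
  i=0: a_0=6, p_0 = 6*1 + 0 = 6, q_0 = 6*0 + 1 = 1.
  i=1: a_1=3, p_1 = 3*6 + 1 = 19, q_1 = 3*1 + 0 = 3.
  i=2: a_2=1, p_2 = 1*19 + 6 = 25, q_2 = 1*3 + 1 = 4.
  i=3: a_3=14, p_3 = 14*25 + 19 = 369, q_3 = 14*4 + 3 = 59.
q_3 = 59 > 22, so the last convergent with denominator <= 22 is p_2/q_2 = 25/4.
The closest fraction with denominator <= 22 is either p_2/q_2 or the intermediate fraction (k*p_2 + p_1)/(k*q_2 + q_1) with the largest k >= 1 whose denominator stays <= 22; these approach x as k grows, and every other convergent or intermediate fraction in range is farther away.
Largest k: floor((22 - q_1)/q_2) = floor((22 - 3)/4) = 4.
That gives (4*25 + 19)/(4*4 + 3) = 119/19.
Compare the errors: |x - 25/4| = |369*4 - 25*59|/(59*4) = 1/236, and |x - 119/19| = |369*19 - 119*59|/(59*19) = 10/1121.
Cross-multiplying, 1*1121 = 1121 < 2360 = 10*236, so 1/236 is smaller: the convergent 25/4 is closer to x than 119/19.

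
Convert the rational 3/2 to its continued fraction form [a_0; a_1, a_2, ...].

[1; 2]

Run the Euclidean algorithm on 3 and 2; the successive quotients are the partial quotients a_0, a_1, ... (each step inverts the fractional part left over by the previous one):
  3 = 1*2 + 1, so a_0 = 1.
  2 = 2*1 + 0, so a_1 = 2.
The remainder reaches 0 after 2 divisions, so the expansion has 2 partial quotients, read off in order.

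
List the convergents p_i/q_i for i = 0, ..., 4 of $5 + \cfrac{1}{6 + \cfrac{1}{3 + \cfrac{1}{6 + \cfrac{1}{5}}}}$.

Using the convergent recurrence p_i = a_i*p_{i-1} + p_{i-2}, q_i = a_i*q_{i-1} + q_{i-2} with p_{-2}=0, p_{-1}=1, q_{-2}=1, q_{-1}=0:
  i=0: a_0=5, p_0 = 5*1 + 0 = 5, q_0 = 5*0 + 1 = 1.
  i=1: a_1=6, p_1 = 6*5 + 1 = 31, q_1 = 6*1 + 0 = 6.
  i=2: a_2=3, p_2 = 3*31 + 5 = 98, q_2 = 3*6 + 1 = 19.
  i=3: a_3=6, p_3 = 6*98 + 31 = 619, q_3 = 6*19 + 6 = 120.
  i=4: a_4=5, p_4 = 5*619 + 98 = 3193, q_4 = 5*120 + 19 = 619.

5/1, 31/6, 98/19, 619/120, 3193/619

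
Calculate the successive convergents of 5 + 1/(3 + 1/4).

Using the convergent recurrence p_i = a_i*p_{i-1} + p_{i-2}, q_i = a_i*q_{i-1} + q_{i-2} with p_{-2}=0, p_{-1}=1, q_{-2}=1, q_{-1}=0:
  i=0: a_0=5, p_0 = 5*1 + 0 = 5, q_0 = 5*0 + 1 = 1.
  i=1: a_1=3, p_1 = 3*5 + 1 = 16, q_1 = 3*1 + 0 = 3.
  i=2: a_2=4, p_2 = 4*16 + 5 = 69, q_2 = 4*3 + 1 = 13.

5/1, 16/3, 69/13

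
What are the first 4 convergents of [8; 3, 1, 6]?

Using the convergent recurrence p_i = a_i*p_{i-1} + p_{i-2}, q_i = a_i*q_{i-1} + q_{i-2} with p_{-2}=0, p_{-1}=1, q_{-2}=1, q_{-1}=0:
  i=0: a_0=8, p_0 = 8*1 + 0 = 8, q_0 = 8*0 + 1 = 1.
  i=1: a_1=3, p_1 = 3*8 + 1 = 25, q_1 = 3*1 + 0 = 3.
  i=2: a_2=1, p_2 = 1*25 + 8 = 33, q_2 = 1*3 + 1 = 4.
  i=3: a_3=6, p_3 = 6*33 + 25 = 223, q_3 = 6*4 + 3 = 27.

8/1, 25/3, 33/4, 223/27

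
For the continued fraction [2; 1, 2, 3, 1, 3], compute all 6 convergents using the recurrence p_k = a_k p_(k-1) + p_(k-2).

Using the convergent recurrence p_i = a_i*p_{i-1} + p_{i-2}, q_i = a_i*q_{i-1} + q_{i-2} with p_{-2}=0, p_{-1}=1, q_{-2}=1, q_{-1}=0:
  i=0: a_0=2, p_0 = 2*1 + 0 = 2, q_0 = 2*0 + 1 = 1.
  i=1: a_1=1, p_1 = 1*2 + 1 = 3, q_1 = 1*1 + 0 = 1.
  i=2: a_2=2, p_2 = 2*3 + 2 = 8, q_2 = 2*1 + 1 = 3.
  i=3: a_3=3, p_3 = 3*8 + 3 = 27, q_3 = 3*3 + 1 = 10.
  i=4: a_4=1, p_4 = 1*27 + 8 = 35, q_4 = 1*10 + 3 = 13.
  i=5: a_5=3, p_5 = 3*35 + 27 = 132, q_5 = 3*13 + 10 = 49.

2/1, 3/1, 8/3, 27/10, 35/13, 132/49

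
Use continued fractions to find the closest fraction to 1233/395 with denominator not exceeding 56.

103/33

Expand x = 1233/395 as a continued fraction with the Euclidean algorithm:
  1233 = 3*395 + 48, so a_0 = 3.
  395 = 8*48 + 11, so a_1 = 8.
  48 = 4*11 + 4, so a_2 = 4.
  11 = 2*4 + 3, so a_3 = 2.
  4 = 1*3 + 1, so a_4 = 1.
  3 = 3*1 + 0, so a_5 = 3.
so x = [3; 8, 4, 2, 1, 3].
Convergents (p_i = a_i*p_{i-1} + p_{i-2}, q_i = a_i*q_{i-1} + q_{i-2} with p_{-2}=0, p_{-1}=1, q_{-2}=1, q_{-1}=0), until the denominator exceeds 56:
  i=0: a_0=3, p_0 = 3*1 + 0 = 3, q_0 = 3*0 + 1 = 1.
  i=1: a_1=8, p_1 = 8*3 + 1 = 25, q_1 = 8*1 + 0 = 8.
  i=2: a_2=4, p_2 = 4*25 + 3 = 103, q_2 = 4*8 + 1 = 33.
  i=3: a_3=2, p_3 = 2*103 + 25 = 231, q_3 = 2*33 + 8 = 74.
q_3 = 74 > 56, so the last convergent with denominator <= 56 is p_2/q_2 = 103/33.
The closest fraction with denominator <= 56 is either p_2/q_2 or the intermediate fraction (k*p_2 + p_1)/(k*q_2 + q_1) with the largest k >= 1 whose denominator stays <= 56; these approach x as k grows, and every other convergent or intermediate fraction in range is farther away.
Largest k: floor((56 - q_1)/q_2) = floor((56 - 8)/33) = 1.
That gives (1*103 + 25)/(1*33 + 8) = 128/41.
Compare the errors: |x - 103/33| = |1233*33 - 103*395|/(395*33) = 4/13035, and |x - 128/41| = |1233*41 - 128*395|/(395*41) = 7/16195.
Cross-multiplying, 4*16195 = 64780 < 91245 = 7*13035, so 4/13035 is smaller: the convergent 103/33 is closer to x than 128/41.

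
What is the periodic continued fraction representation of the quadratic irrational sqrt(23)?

[4; (1, 3, 1, 8)]

Write x_i = (sqrt(23) + m_i)/d_i with (m_0, d_0) = (0, 1). a_0 = floor(sqrt(23)) = 4, since 4^2 = 16 <= 23 < 25 = 5^2.
Iterate m_{i+1} = d_i*a_i - m_i, d_{i+1} = (23 - m_{i+1}^2)/d_i, a_{i+1} = floor((a_0 + m_{i+1})/d_{i+1}):
  m_1 = 1*4 - 0 = 4, d_1 = (23 - 4^2)/1 = 7/1 = 7, a_1 = floor((4 + 4)/7) = 1.
  m_2 = 7*1 - 4 = 3, d_2 = (23 - 3^2)/7 = 14/7 = 2, a_2 = floor((4 + 3)/2) = 3.
  m_3 = 2*3 - 3 = 3, d_3 = (23 - 3^2)/2 = 14/2 = 7, a_3 = floor((4 + 3)/7) = 1.
  m_4 = 7*1 - 3 = 4, d_4 = (23 - 4^2)/7 = 7/7 = 1, a_4 = floor((4 + 4)/1) = 8.
  m_5 = 1*8 - 4 = 4, d_5 = (23 - 4^2)/1 = 7/1 = 7: (m_5, d_5) = (m_1, d_1) = (4, 7), so from here the quotients repeat a_1, ..., a_4; the period length is 4.
Hence the expansion of sqrt(23) is a_0 = 4 followed by the repeating block 1, 3, 1, 8 (period 4).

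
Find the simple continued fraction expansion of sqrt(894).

[29; (1, 8, 1, 58)]

Write x_i = (sqrt(894) + m_i)/d_i with (m_0, d_0) = (0, 1). a_0 = floor(sqrt(894)) = 29, since 29^2 = 841 <= 894 < 900 = 30^2.
Iterate m_{i+1} = d_i*a_i - m_i, d_{i+1} = (894 - m_{i+1}^2)/d_i, a_{i+1} = floor((a_0 + m_{i+1})/d_{i+1}):
  m_1 = 1*29 - 0 = 29, d_1 = (894 - 29^2)/1 = 53/1 = 53, a_1 = floor((29 + 29)/53) = 1.
  m_2 = 53*1 - 29 = 24, d_2 = (894 - 24^2)/53 = 318/53 = 6, a_2 = floor((29 + 24)/6) = 8.
  m_3 = 6*8 - 24 = 24, d_3 = (894 - 24^2)/6 = 318/6 = 53, a_3 = floor((29 + 24)/53) = 1.
  m_4 = 53*1 - 24 = 29, d_4 = (894 - 29^2)/53 = 53/53 = 1, a_4 = floor((29 + 29)/1) = 58.
  m_5 = 1*58 - 29 = 29, d_5 = (894 - 29^2)/1 = 53/1 = 53: (m_5, d_5) = (m_1, d_1) = (29, 53), so from here the quotients repeat a_1, ..., a_4; the period length is 4.
Hence the expansion of sqrt(894) is a_0 = 29 followed by the repeating block 1, 8, 1, 58 (period 4).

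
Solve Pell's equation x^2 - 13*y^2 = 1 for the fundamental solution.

First expand sqrt(13) as a continued fraction. With x_i = (sqrt(13) + m_i)/d_i and (m_0, d_0) = (0, 1): a_0 = floor(sqrt(13)) = 3, since 3^2 = 9 <= 13 < 16 = 4^2.
Iterate m_{i+1} = d_i*a_i - m_i, d_{i+1} = (13 - m_{i+1}^2)/d_i, a_{i+1} = floor((a_0 + m_{i+1})/d_{i+1}):
  m_1 = 1*3 - 0 = 3, d_1 = (13 - 3^2)/1 = 4/1 = 4, a_1 = floor((3 + 3)/4) = 1.
  m_2 = 4*1 - 3 = 1, d_2 = (13 - 1^2)/4 = 12/4 = 3, a_2 = floor((3 + 1)/3) = 1.
  m_3 = 3*1 - 1 = 2, d_3 = (13 - 2^2)/3 = 9/3 = 3, a_3 = floor((3 + 2)/3) = 1.
  m_4 = 3*1 - 2 = 1, d_4 = (13 - 1^2)/3 = 12/3 = 4, a_4 = floor((3 + 1)/4) = 1.
  m_5 = 4*1 - 1 = 3, d_5 = (13 - 3^2)/4 = 4/4 = 1, a_5 = floor((3 + 3)/1) = 6.
  m_6 = 1*6 - 3 = 3, d_6 = (13 - 3^2)/1 = 4/1 = 4: (m_6, d_6) = (m_1, d_1) = (3, 4), so from here the quotients repeat a_1, ..., a_5; the period length is 5.
So sqrt(13) = [3; (1, 1, 1, 1, 6)] with period length k = 5.
k is odd, so (p_{k-1}, q_{k-1}) only solves x^2 - 13y^2 = -1 and the fundamental solution of x^2 - 13y^2 = 1 is (p_{2k-1}, q_{2k-1}) = (p_9, q_9); compute convergents through index 9, running through the period twice.
Convergents (p_i = a_i*p_{i-1} + p_{i-2}, q_i = a_i*q_{i-1} + q_{i-2} with p_{-2}=0, p_{-1}=1, q_{-2}=1, q_{-1}=0):
  i=0: a_0=3, p_0 = 3*1 + 0 = 3, q_0 = 3*0 + 1 = 1.
  i=1: a_1=1, p_1 = 1*3 + 1 = 4, q_1 = 1*1 + 0 = 1.
  i=2: a_2=1, p_2 = 1*4 + 3 = 7, q_2 = 1*1 + 1 = 2.
  i=3: a_3=1, p_3 = 1*7 + 4 = 11, q_3 = 1*2 + 1 = 3.
  i=4: a_4=1, p_4 = 1*11 + 7 = 18, q_4 = 1*3 + 2 = 5.
  i=5: a_5=6, p_5 = 6*18 + 11 = 119, q_5 = 6*5 + 3 = 33.
  i=6: a_6=1, p_6 = 1*119 + 18 = 137, q_6 = 1*33 + 5 = 38.
  i=7: a_7=1, p_7 = 1*137 + 119 = 256, q_7 = 1*38 + 33 = 71.
  i=8: a_8=1, p_8 = 1*256 + 137 = 393, q_8 = 1*71 + 38 = 109.
  i=9: a_9=1, p_9 = 1*393 + 256 = 649, q_9 = 1*109 + 71 = 180.
Indeed p_4^2 - 13*q_4^2 = 324 - 325 = -1, not +1.
Check: 649^2 - 13*180^2 = 421201 - 421200 = 1, so (x, y) = (649, 180) solves the equation, and by the theorem it is the least positive solution.

(x, y) = (649, 180)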